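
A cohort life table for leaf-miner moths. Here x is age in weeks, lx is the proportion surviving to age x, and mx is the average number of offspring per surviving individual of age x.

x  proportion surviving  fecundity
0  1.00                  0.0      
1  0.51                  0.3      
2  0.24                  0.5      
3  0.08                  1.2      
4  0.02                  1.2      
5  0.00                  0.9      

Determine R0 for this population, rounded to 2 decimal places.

0.39

lx·mx by age: 0, 0.153, 0.12, 0.096, 0.024, 0
R0 = Σ lx·mx = 0.393 → 0.39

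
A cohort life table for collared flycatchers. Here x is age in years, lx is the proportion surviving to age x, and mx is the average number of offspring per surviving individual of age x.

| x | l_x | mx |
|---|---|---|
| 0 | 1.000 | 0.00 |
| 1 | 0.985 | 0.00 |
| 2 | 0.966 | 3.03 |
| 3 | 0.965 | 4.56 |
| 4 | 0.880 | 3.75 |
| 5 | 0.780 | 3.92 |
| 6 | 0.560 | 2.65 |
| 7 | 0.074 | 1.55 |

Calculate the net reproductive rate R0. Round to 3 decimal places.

15.284

lx·mx by age: 0, 0, 2.92698, 4.4004, 3.3, 3.0576, 1.484, 0.1147
R0 = Σ lx·mx = 15.28368 → 15.284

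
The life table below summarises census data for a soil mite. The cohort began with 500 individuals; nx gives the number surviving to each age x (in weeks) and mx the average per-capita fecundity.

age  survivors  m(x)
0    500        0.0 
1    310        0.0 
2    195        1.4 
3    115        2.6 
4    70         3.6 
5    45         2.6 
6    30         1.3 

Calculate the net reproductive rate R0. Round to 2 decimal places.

lx = nx/n0 = nx/500: 1, 0.62, 0.39, 0.23, 0.14, 0.09, 0.06
lx·mx by age: 0, 0, 0.546, 0.598, 0.504, 0.234, 0.078
R0 = Σ lx·mx = 1.96 → 1.96

1.96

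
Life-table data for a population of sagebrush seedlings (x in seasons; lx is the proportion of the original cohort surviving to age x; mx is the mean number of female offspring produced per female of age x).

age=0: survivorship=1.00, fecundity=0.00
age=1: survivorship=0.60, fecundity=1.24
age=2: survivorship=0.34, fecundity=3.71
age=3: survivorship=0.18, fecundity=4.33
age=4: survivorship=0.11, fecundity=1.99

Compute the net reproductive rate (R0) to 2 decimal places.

lx·mx by age: 0, 0.744, 1.2614, 0.7794, 0.2189
R0 = Σ lx·mx = 3.0037 → 3.00

3.00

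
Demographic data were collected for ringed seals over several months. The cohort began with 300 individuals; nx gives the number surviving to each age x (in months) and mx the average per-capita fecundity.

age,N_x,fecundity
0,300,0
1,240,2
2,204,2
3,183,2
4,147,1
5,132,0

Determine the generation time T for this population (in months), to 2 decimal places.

lx = nx/n0 = nx/300: 1, 0.8, 0.68, 0.61, 0.49, 0.44
lx·mx: 0, 1.6, 1.36, 1.22, 0.49, 0 → R0 = 4.67
x·lx·mx: 0, 1.6, 2.72, 3.66, 1.96, 0 → Σ = 9.94
T = 9.94 / 4.67 = 2.12848… → 2.13

2.13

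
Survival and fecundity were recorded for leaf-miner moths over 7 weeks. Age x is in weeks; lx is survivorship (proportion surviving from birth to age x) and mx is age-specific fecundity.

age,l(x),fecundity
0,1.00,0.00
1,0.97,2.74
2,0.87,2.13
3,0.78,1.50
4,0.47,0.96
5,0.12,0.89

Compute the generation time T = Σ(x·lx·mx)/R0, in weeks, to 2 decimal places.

lx·mx: 0, 2.6578, 1.8531, 1.17, 0.4512, 0.1068 → R0 = 6.2389
x·lx·mx: 0, 2.6578, 3.7062, 3.51, 1.8048, 0.534 → Σ = 12.2128
T = 12.2128 / 6.2389 = 1.957525… → 1.96

1.96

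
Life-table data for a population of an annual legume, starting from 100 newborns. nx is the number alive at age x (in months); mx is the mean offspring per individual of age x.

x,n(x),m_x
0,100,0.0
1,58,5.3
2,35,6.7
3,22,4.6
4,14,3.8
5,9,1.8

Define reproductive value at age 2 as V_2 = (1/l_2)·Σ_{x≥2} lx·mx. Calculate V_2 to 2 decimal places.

11.57

lx = nx/n0 = nx/100: 1, 0.58, 0.35, 0.22, 0.14, 0.09
lx·mx for x ≥ 2: 2.345, 1.012, 0.532, 0.162 → sum = 4.051
V_2 = 4.051 / l_2 = 4.051 / 0.35 = 11.574286… → 11.57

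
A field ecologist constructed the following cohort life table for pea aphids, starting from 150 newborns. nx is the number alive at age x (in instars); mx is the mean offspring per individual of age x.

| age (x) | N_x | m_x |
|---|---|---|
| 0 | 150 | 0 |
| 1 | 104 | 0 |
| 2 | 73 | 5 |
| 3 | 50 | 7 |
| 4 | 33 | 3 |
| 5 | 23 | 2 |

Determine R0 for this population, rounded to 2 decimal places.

5.73

lx = nx/n0 = nx/150: 1, 0.69333…, 0.48667…, 0.33333…, 0.22, 0.15333…
lx·mx by age: 0, 0, 2.433333…, 2.333333…, 0.66, 0.306667…
R0 = Σ lx·mx = 5.733333… → 5.73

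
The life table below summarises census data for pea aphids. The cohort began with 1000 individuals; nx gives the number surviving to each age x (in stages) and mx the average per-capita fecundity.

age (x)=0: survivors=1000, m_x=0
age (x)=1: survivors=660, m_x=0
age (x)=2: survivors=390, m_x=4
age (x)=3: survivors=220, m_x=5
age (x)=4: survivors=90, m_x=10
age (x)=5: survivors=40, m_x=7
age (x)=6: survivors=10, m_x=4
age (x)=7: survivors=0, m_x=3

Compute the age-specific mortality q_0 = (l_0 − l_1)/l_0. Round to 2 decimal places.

lx = nx/n0 = nx/1000: 1, 0.66, 0.39, 0.22, 0.09, 0.04, 0.01, 0
q_0 = (l_0 − l_1) / l_0 = (1 − 0.66) / 1
     = 0.34 / 1 = 0.34 → 0.34

0.34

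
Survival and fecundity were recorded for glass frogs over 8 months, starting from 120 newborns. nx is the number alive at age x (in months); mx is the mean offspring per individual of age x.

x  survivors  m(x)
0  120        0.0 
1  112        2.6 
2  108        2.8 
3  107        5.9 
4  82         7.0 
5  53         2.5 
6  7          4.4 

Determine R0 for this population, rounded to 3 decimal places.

lx = nx/n0 = nx/120: 1, 0.93333…, 0.9, 0.89167…, 0.68333…, 0.44167…, 0.05833…
lx·mx by age: 0, 2.426667…, 2.52, 5.260833…, 4.783333…, 1.104167…, 0.256667…
R0 = Σ lx·mx = 16.351667… → 16.352

16.352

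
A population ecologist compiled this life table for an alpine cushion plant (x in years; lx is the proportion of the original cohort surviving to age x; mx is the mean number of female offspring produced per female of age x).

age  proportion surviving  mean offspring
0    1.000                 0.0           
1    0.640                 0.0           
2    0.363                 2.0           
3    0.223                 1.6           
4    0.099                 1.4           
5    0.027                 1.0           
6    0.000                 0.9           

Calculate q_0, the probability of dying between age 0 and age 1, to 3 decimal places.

q_0 = (l_0 − l_1) / l_0 = (1 − 0.64) / 1
     = 0.36 / 1 = 0.36 → 0.360

0.360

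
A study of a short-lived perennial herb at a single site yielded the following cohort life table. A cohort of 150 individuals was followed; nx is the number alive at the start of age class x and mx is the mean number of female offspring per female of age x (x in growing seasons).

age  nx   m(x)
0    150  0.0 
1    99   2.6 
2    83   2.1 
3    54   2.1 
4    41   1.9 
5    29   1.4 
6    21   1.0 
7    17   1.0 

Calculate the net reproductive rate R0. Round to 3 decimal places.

4.677

lx = nx/n0 = nx/150: 1, 0.66, 0.55333…, 0.36, 0.27333…, 0.19333…, 0.14, 0.11333…
lx·mx by age: 0, 1.716, 1.162…, 0.756, 0.519333…, 0.270667…, 0.14, 0.113333…
R0 = Σ lx·mx = 4.677333… → 4.677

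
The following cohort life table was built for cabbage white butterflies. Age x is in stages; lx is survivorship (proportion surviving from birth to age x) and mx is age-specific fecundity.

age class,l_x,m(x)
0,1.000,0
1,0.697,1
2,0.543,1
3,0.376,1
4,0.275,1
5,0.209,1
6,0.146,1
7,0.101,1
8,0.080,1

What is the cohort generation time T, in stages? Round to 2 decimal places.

lx·mx: 0, 0.697, 0.543, 0.376, 0.275, 0.209, 0.146, 0.101, 0.08 → R0 = 2.427
x·lx·mx: 0, 0.697, 1.086, 1.128, 1.1, 1.045, 0.876, 0.707, 0.64 → Σ = 7.279
T = 7.279 / 2.427 = 2.999176… → 3.00

3.00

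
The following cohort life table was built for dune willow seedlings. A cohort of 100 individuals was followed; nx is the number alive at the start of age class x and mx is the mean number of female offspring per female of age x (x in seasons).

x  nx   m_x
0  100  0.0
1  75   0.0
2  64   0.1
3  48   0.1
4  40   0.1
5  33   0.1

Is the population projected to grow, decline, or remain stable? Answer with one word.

declining

lx = nx/n0 = nx/100: 1, 0.75, 0.64, 0.48, 0.4, 0.33
R0 = Σ lx·mx = 0 + 0 + 0.064 + 0.048 + 0.04 + 0.033 = 0.185
R0 < 1, so the population is declining.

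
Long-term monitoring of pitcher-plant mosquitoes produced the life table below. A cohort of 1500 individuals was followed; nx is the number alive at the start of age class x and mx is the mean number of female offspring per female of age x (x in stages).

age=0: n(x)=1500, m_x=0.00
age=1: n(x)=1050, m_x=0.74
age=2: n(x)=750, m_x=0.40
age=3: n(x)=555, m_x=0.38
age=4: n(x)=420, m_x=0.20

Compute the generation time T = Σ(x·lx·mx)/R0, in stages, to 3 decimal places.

1.710

lx = nx/n0 = nx/1500: 1, 0.7, 0.5, 0.37, 0.28
lx·mx: 0, 0.518, 0.2, 0.1406, 0.056 → R0 = 0.9146
x·lx·mx: 0, 0.518, 0.4, 0.4218, 0.224 → Σ = 1.5638
T = 1.5638 / 0.9146 = 1.709818… → 1.710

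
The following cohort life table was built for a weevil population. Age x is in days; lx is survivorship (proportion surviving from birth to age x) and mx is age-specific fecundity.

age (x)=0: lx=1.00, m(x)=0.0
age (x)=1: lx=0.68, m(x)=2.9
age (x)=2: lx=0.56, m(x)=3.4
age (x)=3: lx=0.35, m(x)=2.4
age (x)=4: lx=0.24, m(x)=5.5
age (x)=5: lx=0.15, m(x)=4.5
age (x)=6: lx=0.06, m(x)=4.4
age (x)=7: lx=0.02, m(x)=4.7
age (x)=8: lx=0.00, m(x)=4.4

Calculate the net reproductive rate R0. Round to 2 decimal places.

lx·mx by age: 0, 1.972, 1.904, 0.84, 1.32, 0.675, 0.264, 0.094, 0
R0 = Σ lx·mx = 7.069 → 7.07

7.07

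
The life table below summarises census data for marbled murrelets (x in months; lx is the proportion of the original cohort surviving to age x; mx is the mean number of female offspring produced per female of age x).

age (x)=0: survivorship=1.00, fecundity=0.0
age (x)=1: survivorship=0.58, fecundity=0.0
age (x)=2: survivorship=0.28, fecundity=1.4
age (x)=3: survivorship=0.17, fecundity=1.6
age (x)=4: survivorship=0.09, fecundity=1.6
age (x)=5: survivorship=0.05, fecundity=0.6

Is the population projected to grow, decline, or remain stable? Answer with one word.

declining

R0 = Σ lx·mx = 0 + 0 + 0.392 + 0.272 + 0.144 + 0.03 = 0.838
R0 < 1, so the population is declining.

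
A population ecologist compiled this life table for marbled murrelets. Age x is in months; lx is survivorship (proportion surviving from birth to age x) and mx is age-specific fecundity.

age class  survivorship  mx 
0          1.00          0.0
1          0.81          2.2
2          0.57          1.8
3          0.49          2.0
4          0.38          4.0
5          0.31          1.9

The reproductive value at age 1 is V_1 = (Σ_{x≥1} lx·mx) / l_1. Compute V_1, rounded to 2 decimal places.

7.28

lx·mx for x ≥ 1: 1.782, 1.026, 0.98, 1.52, 0.589 → sum = 5.897
V_1 = 5.897 / l_1 = 5.897 / 0.81 = 7.280247… → 7.28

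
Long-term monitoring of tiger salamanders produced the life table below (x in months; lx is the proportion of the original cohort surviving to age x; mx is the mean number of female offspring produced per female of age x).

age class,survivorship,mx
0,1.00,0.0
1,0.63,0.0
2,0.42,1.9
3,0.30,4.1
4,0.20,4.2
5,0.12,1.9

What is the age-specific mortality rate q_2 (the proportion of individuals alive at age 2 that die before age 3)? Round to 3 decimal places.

0.286

q_2 = (l_2 − l_3) / l_2 = (0.42 − 0.3) / 0.42
     = 0.12 / 0.42 = 0.285714… → 0.286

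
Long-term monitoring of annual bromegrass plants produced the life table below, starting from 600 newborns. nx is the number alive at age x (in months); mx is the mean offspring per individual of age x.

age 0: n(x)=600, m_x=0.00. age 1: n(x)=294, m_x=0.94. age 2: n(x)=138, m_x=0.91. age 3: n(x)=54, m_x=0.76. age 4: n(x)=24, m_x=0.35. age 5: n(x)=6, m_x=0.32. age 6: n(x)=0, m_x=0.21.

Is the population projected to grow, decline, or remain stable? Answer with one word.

lx = nx/n0 = nx/600: 1, 0.49, 0.23, 0.09, 0.04, 0.01, 0
R0 = Σ lx·mx = 0 + 0.4606 + 0.2093 + 0.0684 + 0.014 + 0.0032 + 0 = 0.7555
R0 < 1, so the population is declining.

declining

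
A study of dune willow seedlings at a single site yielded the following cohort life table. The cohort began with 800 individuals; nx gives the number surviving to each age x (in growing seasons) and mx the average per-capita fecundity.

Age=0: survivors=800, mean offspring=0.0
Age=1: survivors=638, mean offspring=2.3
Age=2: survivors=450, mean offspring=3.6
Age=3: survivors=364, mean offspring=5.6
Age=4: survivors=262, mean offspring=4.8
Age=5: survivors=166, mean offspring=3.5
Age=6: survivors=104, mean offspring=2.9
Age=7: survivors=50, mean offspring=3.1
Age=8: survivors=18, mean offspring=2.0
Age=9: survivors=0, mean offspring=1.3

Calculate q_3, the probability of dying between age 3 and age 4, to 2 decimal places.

lx = nx/n0 = nx/800: 1, 0.7975, 0.5625, 0.455, 0.3275, 0.2075, 0.13, 0.0625, 0.0225, 0
q_3 = (l_3 − l_4) / l_3 = (0.455 − 0.3275) / 0.455
     = 0.1275 / 0.455 = 0.28022… → 0.28

0.28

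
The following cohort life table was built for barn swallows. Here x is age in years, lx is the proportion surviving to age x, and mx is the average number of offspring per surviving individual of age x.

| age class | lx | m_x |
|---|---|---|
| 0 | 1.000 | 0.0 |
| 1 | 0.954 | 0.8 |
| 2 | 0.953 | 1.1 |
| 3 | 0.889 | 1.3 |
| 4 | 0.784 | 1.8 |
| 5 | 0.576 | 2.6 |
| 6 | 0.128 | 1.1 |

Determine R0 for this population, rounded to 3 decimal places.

6.017

lx·mx by age: 0, 0.7632, 1.0483, 1.1557, 1.4112, 1.4976, 0.1408
R0 = Σ lx·mx = 6.0168 → 6.017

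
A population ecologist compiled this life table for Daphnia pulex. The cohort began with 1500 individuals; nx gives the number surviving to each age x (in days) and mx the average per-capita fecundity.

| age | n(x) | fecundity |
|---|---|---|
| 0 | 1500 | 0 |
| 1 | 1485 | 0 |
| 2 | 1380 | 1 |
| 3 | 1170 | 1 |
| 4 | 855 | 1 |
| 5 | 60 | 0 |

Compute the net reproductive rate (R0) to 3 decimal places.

2.270

lx = nx/n0 = nx/1500: 1, 0.99, 0.92, 0.78, 0.57, 0.04
lx·mx by age: 0, 0, 0.92, 0.78, 0.57, 0
R0 = Σ lx·mx = 2.27 → 2.270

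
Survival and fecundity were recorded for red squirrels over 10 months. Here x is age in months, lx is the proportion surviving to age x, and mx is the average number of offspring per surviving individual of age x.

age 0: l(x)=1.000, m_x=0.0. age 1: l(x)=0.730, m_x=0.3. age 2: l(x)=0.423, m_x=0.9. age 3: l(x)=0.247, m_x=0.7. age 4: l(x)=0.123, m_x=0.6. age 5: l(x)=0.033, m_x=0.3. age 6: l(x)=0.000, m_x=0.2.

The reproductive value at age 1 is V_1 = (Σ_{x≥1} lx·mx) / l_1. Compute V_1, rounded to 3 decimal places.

lx·mx for x ≥ 1: 0.219, 0.3807, 0.1729, 0.0738, 0.0099, 0 → sum = 0.8563
V_1 = 0.8563 / l_1 = 0.8563 / 0.73 = 1.173014… → 1.173

1.173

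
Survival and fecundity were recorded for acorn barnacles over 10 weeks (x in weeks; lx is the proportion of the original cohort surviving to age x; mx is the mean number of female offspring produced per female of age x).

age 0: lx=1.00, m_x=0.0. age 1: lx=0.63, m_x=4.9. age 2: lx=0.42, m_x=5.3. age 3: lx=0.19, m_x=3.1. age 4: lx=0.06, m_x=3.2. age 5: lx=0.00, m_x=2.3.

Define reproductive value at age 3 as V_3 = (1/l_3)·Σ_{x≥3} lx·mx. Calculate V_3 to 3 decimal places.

lx·mx for x ≥ 3: 0.589, 0.192, 0 → sum = 0.781
V_3 = 0.781 / l_3 = 0.781 / 0.19 = 4.110526… → 4.111

4.111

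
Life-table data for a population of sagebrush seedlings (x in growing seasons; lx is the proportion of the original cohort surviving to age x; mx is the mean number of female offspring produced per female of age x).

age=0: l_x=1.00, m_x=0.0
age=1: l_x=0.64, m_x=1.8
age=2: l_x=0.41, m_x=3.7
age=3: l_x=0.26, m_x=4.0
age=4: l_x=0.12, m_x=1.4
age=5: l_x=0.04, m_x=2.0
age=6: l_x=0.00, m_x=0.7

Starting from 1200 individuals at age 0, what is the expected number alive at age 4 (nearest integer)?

Expected survivors = N0 · l_4 = 1200 × 0.12 = 144 → 144

144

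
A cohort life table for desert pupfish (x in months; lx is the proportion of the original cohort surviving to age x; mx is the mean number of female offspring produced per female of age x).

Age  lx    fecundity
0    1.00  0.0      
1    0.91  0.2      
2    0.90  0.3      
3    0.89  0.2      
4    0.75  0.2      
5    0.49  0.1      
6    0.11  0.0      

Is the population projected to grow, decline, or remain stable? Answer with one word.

R0 = Σ lx·mx = 0 + 0.182 + 0.27 + 0.178 + 0.15 + 0.049 + 0 = 0.829
R0 < 1, so the population is declining.

declining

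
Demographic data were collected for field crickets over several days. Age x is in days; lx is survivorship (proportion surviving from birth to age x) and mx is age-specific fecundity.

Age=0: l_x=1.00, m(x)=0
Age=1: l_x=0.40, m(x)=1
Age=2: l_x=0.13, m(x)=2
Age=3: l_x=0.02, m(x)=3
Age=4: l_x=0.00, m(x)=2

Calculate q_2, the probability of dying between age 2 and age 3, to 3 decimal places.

0.846

q_2 = (l_2 − l_3) / l_2 = (0.13 − 0.02) / 0.13
     = 0.11 / 0.13 = 0.846154… → 0.846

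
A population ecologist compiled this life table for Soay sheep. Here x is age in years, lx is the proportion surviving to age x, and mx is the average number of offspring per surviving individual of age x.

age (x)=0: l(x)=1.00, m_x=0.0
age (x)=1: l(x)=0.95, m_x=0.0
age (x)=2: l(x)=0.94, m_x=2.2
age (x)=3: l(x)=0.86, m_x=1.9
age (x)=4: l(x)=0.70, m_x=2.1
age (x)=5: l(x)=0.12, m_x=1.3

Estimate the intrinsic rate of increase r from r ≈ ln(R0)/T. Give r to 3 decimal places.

R0 = Σ lx·mx = 0 + 0 + 2.068 + 1.634 + 1.47 + 0.156 = 5.328
Σ x·lx·mx = 15.698; T = 15.698/5.328 = 2.94632…
r ≈ ln(R0)/T = ln(5.328)/2.94632… = 0.56782… → 0.568

0.568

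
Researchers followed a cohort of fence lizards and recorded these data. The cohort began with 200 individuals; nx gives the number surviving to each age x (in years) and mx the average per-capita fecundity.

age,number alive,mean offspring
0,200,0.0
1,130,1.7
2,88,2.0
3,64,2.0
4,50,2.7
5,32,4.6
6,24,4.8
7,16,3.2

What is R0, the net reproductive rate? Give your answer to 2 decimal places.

lx = nx/n0 = nx/200: 1, 0.65, 0.44, 0.32, 0.25, 0.16, 0.12, 0.08
lx·mx by age: 0, 1.105, 0.88, 0.64, 0.675, 0.736, 0.576, 0.256
R0 = Σ lx·mx = 4.868 → 4.87

4.87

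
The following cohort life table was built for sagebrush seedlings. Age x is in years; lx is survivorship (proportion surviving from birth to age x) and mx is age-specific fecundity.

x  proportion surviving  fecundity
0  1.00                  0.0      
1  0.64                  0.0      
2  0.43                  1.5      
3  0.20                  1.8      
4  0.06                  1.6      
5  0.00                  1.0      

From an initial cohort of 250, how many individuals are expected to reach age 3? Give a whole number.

50

Expected survivors = N0 · l_3 = 250 × 0.20 = 50 → 50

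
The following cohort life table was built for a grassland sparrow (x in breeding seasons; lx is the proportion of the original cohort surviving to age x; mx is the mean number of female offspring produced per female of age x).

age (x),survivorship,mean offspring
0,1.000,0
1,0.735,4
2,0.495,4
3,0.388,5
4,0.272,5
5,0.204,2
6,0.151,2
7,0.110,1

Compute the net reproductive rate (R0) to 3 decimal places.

lx·mx by age: 0, 2.94, 1.98, 1.94, 1.36, 0.408, 0.302, 0.11
R0 = Σ lx·mx = 9.04 → 9.040

9.040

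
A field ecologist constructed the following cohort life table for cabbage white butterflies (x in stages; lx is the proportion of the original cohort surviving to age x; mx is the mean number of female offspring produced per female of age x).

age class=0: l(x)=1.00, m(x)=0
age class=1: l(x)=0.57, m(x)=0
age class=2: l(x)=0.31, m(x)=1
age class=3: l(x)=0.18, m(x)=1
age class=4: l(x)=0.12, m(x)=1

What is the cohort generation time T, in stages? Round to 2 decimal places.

2.69

lx·mx: 0, 0, 0.31, 0.18, 0.12 → R0 = 0.61
x·lx·mx: 0, 0, 0.62, 0.54, 0.48 → Σ = 1.64
T = 1.64 / 0.61 = 2.688525… → 2.69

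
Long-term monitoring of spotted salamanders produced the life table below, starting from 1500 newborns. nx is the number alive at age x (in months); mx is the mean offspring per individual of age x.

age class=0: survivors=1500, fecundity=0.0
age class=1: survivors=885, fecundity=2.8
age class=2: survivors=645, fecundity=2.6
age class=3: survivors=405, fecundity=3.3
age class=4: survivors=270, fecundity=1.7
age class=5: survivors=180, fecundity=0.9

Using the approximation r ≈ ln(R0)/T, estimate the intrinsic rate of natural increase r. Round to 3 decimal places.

0.688

lx = nx/n0 = nx/1500: 1, 0.59, 0.43, 0.27, 0.18, 0.12
R0 = Σ lx·mx = 0 + 1.652 + 1.118 + 0.891 + 0.306 + 0.108 = 4.075
Σ x·lx·mx = 8.325; T = 8.325/4.075 = 2.04294…
r ≈ ln(R0)/T = ln(4.075)/2.04294… = 0.68767… → 0.688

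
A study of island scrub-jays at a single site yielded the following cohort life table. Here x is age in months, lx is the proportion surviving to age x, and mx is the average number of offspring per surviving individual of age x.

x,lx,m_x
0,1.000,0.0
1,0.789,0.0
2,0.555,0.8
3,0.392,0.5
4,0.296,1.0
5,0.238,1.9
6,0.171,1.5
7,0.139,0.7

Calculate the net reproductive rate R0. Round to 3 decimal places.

lx·mx by age: 0, 0, 0.444, 0.196, 0.296, 0.4522, 0.2565, 0.0973
R0 = Σ lx·mx = 1.742 → 1.742

1.742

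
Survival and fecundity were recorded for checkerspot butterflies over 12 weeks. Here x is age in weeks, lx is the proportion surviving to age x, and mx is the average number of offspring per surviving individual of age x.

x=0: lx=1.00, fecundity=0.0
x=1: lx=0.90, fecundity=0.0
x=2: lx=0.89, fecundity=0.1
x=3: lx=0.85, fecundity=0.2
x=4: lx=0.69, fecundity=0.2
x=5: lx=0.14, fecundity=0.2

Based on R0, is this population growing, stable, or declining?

declining

R0 = Σ lx·mx = 0 + 0 + 0.089 + 0.17 + 0.138 + 0.028 = 0.425
R0 < 1, so the population is declining.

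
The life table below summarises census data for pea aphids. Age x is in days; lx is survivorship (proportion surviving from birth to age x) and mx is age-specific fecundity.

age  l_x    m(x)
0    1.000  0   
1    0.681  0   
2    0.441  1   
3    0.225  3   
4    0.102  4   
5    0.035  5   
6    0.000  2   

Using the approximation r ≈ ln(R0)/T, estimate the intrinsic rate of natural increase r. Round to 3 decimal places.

0.166

R0 = Σ lx·mx = 0 + 0 + 0.441 + 0.675 + 0.408 + 0.175 + 0 = 1.699
Σ x·lx·mx = 5.414; T = 5.414/1.699 = 3.18658…
r ≈ ln(R0)/T = ln(1.699)/3.18658… = 0.16634… → 0.166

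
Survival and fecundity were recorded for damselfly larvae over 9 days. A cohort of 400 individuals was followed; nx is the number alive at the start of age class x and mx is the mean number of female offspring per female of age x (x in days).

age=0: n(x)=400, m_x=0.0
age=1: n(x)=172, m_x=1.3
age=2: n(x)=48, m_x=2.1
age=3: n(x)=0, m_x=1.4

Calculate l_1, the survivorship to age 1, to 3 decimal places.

l_1 = n_1/n_0 = 172/400 = 0.43 → 0.430

0.430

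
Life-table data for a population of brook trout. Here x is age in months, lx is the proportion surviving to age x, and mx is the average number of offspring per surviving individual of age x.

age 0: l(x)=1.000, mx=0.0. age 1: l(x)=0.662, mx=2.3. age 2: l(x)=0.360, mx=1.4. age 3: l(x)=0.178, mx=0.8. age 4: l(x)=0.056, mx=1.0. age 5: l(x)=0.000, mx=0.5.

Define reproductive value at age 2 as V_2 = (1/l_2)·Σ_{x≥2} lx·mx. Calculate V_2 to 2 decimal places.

lx·mx for x ≥ 2: 0.504, 0.1424, 0.056, 0 → sum = 0.7024
V_2 = 0.7024 / l_2 = 0.7024 / 0.36 = 1.951111… → 1.95

1.95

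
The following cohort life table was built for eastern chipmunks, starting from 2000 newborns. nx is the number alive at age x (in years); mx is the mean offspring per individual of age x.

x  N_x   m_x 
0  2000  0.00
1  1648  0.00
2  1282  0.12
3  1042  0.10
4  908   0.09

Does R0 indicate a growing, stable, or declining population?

lx = nx/n0 = nx/2000: 1, 0.824, 0.641, 0.521, 0.454
R0 = Σ lx·mx = 0 + 0 + 0.07692 + 0.0521 + 0.04086 = 0.16988
R0 < 1, so the population is declining.

declining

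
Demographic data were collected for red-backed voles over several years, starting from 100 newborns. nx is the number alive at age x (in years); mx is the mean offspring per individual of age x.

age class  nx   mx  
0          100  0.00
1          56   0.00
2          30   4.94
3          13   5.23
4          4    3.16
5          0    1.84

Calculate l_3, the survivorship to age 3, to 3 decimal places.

0.130

l_3 = n_3/n_0 = 13/100 = 0.13 → 0.130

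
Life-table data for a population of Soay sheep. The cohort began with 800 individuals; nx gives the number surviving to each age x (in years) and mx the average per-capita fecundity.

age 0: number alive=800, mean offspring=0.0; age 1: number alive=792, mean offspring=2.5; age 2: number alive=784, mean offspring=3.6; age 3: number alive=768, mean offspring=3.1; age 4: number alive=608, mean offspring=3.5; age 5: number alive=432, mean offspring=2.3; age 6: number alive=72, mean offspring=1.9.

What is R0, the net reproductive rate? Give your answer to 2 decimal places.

lx = nx/n0 = nx/800: 1, 0.99, 0.98, 0.96, 0.76, 0.54, 0.09
lx·mx by age: 0, 2.475, 3.528, 2.976, 2.66, 1.242, 0.171
R0 = Σ lx·mx = 13.052 → 13.05

13.05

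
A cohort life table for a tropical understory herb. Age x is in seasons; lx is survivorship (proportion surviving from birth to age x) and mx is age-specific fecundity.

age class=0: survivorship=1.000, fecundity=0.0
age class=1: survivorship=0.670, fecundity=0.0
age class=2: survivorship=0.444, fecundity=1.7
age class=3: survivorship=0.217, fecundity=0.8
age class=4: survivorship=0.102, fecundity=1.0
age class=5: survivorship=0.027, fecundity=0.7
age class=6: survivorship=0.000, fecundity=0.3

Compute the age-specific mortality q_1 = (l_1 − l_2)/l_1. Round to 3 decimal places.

q_1 = (l_1 − l_2) / l_1 = (0.67 − 0.444) / 0.67
     = 0.226 / 0.67 = 0.337313… → 0.337

0.337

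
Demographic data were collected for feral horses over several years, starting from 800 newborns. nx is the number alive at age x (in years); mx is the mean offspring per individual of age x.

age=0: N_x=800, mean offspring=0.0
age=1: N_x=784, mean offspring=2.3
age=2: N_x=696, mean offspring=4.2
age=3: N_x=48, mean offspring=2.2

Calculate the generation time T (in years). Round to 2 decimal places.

lx = nx/n0 = nx/800: 1, 0.98, 0.87, 0.06
lx·mx: 0, 2.254, 3.654, 0.132 → R0 = 6.04
x·lx·mx: 0, 2.254, 7.308, 0.396 → Σ = 9.958
T = 9.958 / 6.04 = 1.648675… → 1.65

1.65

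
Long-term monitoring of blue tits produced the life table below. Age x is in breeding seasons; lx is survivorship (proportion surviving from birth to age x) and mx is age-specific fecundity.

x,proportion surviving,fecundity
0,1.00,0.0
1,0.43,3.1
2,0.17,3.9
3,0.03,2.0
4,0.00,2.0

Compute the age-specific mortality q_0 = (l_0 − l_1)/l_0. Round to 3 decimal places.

0.570

q_0 = (l_0 − l_1) / l_0 = (1 − 0.43) / 1
     = 0.57 / 1 = 0.57 → 0.570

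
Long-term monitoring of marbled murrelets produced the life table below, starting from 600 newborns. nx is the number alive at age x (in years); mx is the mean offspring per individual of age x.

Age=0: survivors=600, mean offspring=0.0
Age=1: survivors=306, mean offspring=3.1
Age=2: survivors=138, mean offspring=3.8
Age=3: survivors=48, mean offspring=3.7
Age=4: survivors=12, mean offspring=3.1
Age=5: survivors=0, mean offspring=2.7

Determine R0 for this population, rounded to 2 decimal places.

lx = nx/n0 = nx/600: 1, 0.51, 0.23, 0.08, 0.02, 0
lx·mx by age: 0, 1.581, 0.874, 0.296, 0.062, 0
R0 = Σ lx·mx = 2.813 → 2.81

2.81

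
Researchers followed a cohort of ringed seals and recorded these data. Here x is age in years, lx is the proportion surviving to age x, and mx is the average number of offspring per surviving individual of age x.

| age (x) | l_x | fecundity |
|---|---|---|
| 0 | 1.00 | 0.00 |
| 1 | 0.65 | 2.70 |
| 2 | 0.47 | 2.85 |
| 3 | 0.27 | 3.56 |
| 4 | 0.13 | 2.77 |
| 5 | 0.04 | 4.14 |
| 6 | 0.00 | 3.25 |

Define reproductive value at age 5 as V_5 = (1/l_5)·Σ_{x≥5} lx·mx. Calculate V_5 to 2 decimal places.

4.14

lx·mx for x ≥ 5: 0.1656, 0 → sum = 0.1656
V_5 = 0.1656 / l_5 = 0.1656 / 0.04 = 4.14 → 4.14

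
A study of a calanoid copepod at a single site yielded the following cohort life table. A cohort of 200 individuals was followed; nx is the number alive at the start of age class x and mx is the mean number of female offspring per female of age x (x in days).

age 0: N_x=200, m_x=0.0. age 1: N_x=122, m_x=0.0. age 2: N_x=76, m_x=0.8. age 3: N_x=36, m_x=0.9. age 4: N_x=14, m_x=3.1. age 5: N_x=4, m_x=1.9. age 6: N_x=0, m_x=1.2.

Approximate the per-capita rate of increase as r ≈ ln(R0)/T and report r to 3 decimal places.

-0.110

lx = nx/n0 = nx/200: 1, 0.61, 0.38, 0.18, 0.07, 0.02, 0
R0 = Σ lx·mx = 0 + 0 + 0.304 + 0.162 + 0.217 + 0.038 + 0 = 0.721
Σ x·lx·mx = 2.152; T = 2.152/0.721 = 2.98474…
r ≈ ln(R0)/T = ln(0.721)/2.98474… = -0.1096… → -0.110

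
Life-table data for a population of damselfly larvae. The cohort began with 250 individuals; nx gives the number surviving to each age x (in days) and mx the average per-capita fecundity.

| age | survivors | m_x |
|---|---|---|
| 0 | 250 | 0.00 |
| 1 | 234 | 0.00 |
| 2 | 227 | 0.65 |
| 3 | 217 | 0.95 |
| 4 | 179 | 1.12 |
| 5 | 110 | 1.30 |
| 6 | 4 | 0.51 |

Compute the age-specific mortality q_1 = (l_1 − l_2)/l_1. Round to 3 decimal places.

0.030

lx = nx/n0 = nx/250: 1, 0.936, 0.908, 0.868, 0.716, 0.44, 0.016
q_1 = (l_1 − l_2) / l_1 = (0.936 − 0.908) / 0.936
     = 0.028 / 0.936 = 0.029915… → 0.030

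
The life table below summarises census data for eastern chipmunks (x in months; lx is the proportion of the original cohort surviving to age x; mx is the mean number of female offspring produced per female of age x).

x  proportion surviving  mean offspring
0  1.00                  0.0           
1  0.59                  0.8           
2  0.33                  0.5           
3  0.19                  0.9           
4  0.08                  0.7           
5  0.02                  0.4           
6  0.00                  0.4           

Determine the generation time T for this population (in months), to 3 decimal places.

lx·mx: 0, 0.472, 0.165, 0.171, 0.056, 0.008, 0 → R0 = 0.872
x·lx·mx: 0, 0.472, 0.33, 0.513, 0.224, 0.04, 0 → Σ = 1.579
T = 1.579 / 0.872 = 1.81078… → 1.811

1.811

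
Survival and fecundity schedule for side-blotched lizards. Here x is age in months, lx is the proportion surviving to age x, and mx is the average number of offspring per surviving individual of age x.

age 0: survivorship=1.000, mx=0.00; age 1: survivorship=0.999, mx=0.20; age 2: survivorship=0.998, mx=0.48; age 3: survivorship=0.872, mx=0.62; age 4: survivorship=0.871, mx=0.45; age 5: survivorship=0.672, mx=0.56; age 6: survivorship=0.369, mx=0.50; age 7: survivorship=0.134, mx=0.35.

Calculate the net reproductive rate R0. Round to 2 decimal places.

2.22

lx·mx by age: 0, 0.1998, 0.47904, 0.54064, 0.39195, 0.37632, 0.1845, 0.0469
R0 = Σ lx·mx = 2.21915 → 2.22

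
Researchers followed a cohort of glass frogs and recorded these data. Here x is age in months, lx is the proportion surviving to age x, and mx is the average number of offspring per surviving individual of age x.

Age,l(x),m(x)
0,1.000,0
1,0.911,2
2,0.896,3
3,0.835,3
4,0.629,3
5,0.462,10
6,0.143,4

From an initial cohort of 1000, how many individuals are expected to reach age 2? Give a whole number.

Expected survivors = N0 · l_2 = 1000 × 0.896 = 896 → 896

896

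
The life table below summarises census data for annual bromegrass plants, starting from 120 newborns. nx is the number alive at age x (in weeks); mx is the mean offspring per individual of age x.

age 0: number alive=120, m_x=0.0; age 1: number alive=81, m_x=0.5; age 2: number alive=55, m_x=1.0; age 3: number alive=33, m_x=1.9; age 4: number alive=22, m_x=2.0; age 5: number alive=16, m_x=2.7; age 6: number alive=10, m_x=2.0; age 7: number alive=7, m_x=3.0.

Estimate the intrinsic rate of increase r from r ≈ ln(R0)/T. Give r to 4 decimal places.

0.2497

lx = nx/n0 = nx/120: 1, 0.675, 0.45833…, 0.275, 0.18333…, 0.13333…, 0.08333…, 0.05833…
R0 = Σ lx·mx = 0 + 0.3375 + 0.45833… + 0.5225 + 0.36667… + 0.36… + 0.16667… + 0.175… = 2.386667…
Σ x·lx·mx = 8.313333…; T = 8.313333…/2.386667… = 3.48324…
r ≈ ln(R0)/T = ln(2.386667…)/3.48324… = 0.249738… → 0.2497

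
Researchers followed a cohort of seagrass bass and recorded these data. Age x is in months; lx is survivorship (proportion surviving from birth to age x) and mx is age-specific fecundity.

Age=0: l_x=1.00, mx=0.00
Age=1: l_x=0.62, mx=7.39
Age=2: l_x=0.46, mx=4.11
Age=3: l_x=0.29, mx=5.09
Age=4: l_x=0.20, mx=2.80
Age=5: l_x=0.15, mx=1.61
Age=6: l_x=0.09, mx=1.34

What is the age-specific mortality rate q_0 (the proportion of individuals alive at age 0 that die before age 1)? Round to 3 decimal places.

0.380

q_0 = (l_0 − l_1) / l_0 = (1 − 0.62) / 1
     = 0.38 / 1 = 0.38 → 0.380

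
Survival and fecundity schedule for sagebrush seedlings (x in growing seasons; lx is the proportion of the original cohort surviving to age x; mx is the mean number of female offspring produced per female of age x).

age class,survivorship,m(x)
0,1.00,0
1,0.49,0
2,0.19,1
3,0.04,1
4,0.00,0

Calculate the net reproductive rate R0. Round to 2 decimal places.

lx·mx by age: 0, 0, 0.19, 0.04, 0
R0 = Σ lx·mx = 0.23 → 0.23

0.23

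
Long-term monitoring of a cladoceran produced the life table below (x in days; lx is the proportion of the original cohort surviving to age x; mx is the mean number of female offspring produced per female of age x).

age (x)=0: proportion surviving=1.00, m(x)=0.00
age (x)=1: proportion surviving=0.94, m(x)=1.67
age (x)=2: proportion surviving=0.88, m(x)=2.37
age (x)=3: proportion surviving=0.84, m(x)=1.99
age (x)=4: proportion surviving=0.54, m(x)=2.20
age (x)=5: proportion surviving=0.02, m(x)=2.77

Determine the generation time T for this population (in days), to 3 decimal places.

2.402

lx·mx: 0, 1.5698, 2.0856, 1.6716, 1.188, 0.0554 → R0 = 6.5704
x·lx·mx: 0, 1.5698, 4.1712, 5.0148, 4.752, 0.277 → Σ = 15.7848
T = 15.7848 / 6.5704 = 2.402411… → 2.402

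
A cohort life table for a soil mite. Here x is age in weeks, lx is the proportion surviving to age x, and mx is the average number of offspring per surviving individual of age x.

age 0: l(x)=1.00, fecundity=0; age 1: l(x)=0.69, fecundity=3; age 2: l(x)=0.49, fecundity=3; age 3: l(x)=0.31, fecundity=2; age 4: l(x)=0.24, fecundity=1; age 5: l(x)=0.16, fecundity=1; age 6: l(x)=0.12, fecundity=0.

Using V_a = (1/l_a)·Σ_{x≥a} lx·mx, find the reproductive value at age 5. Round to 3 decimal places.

lx·mx for x ≥ 5: 0.16, 0 → sum = 0.16
V_5 = 0.16 / l_5 = 0.16 / 0.16 = 1 → 1.000

1.000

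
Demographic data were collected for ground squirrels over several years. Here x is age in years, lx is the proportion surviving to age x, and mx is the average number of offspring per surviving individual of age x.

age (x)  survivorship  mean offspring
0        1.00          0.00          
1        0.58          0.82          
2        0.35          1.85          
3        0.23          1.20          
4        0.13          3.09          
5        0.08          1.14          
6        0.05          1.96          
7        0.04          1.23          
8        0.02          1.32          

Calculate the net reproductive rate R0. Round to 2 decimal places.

lx·mx by age: 0, 0.4756, 0.6475, 0.276, 0.4017, 0.0912, 0.098, 0.0492, 0.0264
R0 = Σ lx·mx = 2.0656 → 2.07

2.07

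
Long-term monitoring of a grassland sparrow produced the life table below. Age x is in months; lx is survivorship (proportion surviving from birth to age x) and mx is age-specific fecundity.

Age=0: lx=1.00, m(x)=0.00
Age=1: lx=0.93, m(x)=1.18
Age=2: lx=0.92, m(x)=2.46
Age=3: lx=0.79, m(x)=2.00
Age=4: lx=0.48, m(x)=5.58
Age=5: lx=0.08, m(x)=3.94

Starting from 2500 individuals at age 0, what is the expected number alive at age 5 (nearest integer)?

200

Expected survivors = N0 · l_5 = 2500 × 0.08 = 200 → 200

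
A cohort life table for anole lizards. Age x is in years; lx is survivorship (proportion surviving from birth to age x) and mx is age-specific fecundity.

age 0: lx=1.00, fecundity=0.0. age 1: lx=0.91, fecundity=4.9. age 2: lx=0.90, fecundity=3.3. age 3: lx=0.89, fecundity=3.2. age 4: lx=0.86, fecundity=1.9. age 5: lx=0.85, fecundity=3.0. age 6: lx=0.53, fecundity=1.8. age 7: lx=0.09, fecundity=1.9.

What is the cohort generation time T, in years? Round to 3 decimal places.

lx·mx: 0, 4.459, 2.97, 2.848, 1.634, 2.55, 0.954, 0.171 → R0 = 15.586
x·lx·mx: 0, 4.459, 5.94, 8.544, 6.536, 12.75, 5.724, 1.197 → Σ = 45.15
T = 45.15 / 15.586 = 2.89683… → 2.897

2.897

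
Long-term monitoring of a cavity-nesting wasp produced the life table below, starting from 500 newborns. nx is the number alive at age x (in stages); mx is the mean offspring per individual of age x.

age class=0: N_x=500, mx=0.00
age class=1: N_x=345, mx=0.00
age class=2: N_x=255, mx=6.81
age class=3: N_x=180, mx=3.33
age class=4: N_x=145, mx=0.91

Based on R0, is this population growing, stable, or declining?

lx = nx/n0 = nx/500: 1, 0.69, 0.51, 0.36, 0.29
R0 = Σ lx·mx = 0 + 0 + 3.4731 + 1.1988 + 0.2639 = 4.9358
R0 > 1, so the population is growing.

growing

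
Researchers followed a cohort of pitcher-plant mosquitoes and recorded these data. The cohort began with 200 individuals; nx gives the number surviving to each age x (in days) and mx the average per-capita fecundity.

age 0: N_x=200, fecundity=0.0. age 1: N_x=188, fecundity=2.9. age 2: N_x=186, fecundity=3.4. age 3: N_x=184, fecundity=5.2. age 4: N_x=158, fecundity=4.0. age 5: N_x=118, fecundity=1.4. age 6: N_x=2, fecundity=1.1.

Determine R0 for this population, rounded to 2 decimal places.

14.67

lx = nx/n0 = nx/200: 1, 0.94, 0.93, 0.92, 0.79, 0.59, 0.01
lx·mx by age: 0, 2.726, 3.162, 4.784, 3.16, 0.826, 0.011
R0 = Σ lx·mx = 14.669 → 14.67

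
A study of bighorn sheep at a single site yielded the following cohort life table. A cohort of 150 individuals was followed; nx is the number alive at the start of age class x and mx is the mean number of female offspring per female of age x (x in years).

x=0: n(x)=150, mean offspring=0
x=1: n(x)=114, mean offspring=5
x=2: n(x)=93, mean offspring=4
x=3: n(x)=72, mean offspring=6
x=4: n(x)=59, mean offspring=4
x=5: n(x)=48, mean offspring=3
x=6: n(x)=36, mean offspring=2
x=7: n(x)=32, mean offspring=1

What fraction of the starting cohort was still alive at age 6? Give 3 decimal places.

0.240

l_6 = n_6/n_0 = 36/150 = 0.24 → 0.240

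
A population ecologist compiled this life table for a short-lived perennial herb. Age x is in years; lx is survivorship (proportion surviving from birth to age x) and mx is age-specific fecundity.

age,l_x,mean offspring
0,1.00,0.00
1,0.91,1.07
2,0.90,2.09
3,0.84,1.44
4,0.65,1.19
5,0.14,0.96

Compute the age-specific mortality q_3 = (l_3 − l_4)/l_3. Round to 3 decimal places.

0.226

q_3 = (l_3 − l_4) / l_3 = (0.84 − 0.65) / 0.84
     = 0.19 / 0.84 = 0.22619… → 0.226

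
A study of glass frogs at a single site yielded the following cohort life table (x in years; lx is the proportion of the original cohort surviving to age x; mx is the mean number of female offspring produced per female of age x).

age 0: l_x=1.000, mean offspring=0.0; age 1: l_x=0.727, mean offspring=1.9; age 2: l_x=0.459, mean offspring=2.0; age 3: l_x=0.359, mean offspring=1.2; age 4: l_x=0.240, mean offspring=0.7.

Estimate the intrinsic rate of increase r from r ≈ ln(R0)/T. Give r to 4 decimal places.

0.5951

R0 = Σ lx·mx = 0 + 1.3813 + 0.918 + 0.4308 + 0.168 = 2.8981
Σ x·lx·mx = 5.1817; T = 5.1817/2.8981 = 1.78796…
r ≈ ln(R0)/T = ln(2.8981)/1.78796… = 0.595121… → 0.5951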